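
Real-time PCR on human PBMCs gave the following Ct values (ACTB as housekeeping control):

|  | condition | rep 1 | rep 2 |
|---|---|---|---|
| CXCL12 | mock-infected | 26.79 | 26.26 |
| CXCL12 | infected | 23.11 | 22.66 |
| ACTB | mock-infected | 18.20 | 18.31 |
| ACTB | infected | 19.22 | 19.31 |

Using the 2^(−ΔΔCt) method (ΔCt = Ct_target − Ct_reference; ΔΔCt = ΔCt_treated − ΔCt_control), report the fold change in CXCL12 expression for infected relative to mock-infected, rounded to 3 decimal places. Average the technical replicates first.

25.107

Mean Ct: CXCL12 mock-infected 26.525; CXCL12 infected 22.885; ACTB mock-infected 18.255; ACTB infected 19.265
ΔCt(mock-infected) = 26.525 − 18.255 = 8.270
ΔCt(infected) = 22.885 − 19.265 = 3.620
ΔΔCt = 3.620 − 8.270 = -4.650
Fold change = 2^(−(-4.650)) = 2^4.650 = 25.1067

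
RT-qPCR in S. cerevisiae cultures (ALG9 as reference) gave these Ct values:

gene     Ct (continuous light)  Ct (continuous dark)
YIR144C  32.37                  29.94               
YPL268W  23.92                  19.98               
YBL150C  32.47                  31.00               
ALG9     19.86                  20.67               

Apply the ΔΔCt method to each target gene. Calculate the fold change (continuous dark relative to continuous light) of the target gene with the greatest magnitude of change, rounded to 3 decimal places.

YIR144C: ΔΔCt = (29.94−20.67) − (32.37−19.86) = 9.27 − 12.51 = -3.24; fold change = 2^3.24 = 9.448
YPL268W: ΔΔCt = (19.98−20.67) − (23.92−19.86) = -0.69 − 4.06 = -4.75; fold change = 2^4.75 = 26.909
YBL150C: ΔΔCt = (31.00−20.67) − (32.47−19.86) = 10.33 − 12.61 = -2.28; fold change = 2^2.28 = 4.857
YPL268W has the largest |ΔΔCt| = 4.75.

26.909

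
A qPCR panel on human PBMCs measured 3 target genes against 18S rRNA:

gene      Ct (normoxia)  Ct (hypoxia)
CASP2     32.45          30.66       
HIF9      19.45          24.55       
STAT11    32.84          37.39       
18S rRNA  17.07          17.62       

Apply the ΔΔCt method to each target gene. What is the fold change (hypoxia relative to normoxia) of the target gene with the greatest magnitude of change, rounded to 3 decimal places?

0.043

CASP2: ΔΔCt = (30.66−17.62) − (32.45−17.07) = 13.04 − 15.38 = -2.34; fold change = 2^2.34 = 5.063
HIF9: ΔΔCt = (24.55−17.62) − (19.45−17.07) = 6.93 − 2.38 = 4.55; fold change = 2^-4.55 = 0.043
STAT11: ΔΔCt = (37.39−17.62) − (32.84−17.07) = 19.77 − 15.77 = 4.00; fold change = 2^-4.00 = 0.062
HIF9 has the largest |ΔΔCt| = 4.55.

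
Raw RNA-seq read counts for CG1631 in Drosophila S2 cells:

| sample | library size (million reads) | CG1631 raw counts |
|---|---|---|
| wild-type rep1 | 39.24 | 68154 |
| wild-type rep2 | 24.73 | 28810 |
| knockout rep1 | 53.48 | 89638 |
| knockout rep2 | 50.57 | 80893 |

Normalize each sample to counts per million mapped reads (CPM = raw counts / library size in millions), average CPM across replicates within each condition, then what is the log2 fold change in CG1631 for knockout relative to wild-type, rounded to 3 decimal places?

0.175

CPM(wild-type rep1) = 68154 / 39.24 = 1736.8502
CPM(wild-type rep2) = 28810 / 24.73 = 1164.9818
CPM(knockout rep1) = 89638 / 53.48 = 1676.1032
CPM(knockout rep2) = 80893 / 50.57 = 1599.6243
mean CPM(wild-type) = 1450.9160; mean CPM(knockout) = 1637.8637
Fold change = 1637.8637 / 1450.9160 = 1.12885
log2(1.12885) = 0.1749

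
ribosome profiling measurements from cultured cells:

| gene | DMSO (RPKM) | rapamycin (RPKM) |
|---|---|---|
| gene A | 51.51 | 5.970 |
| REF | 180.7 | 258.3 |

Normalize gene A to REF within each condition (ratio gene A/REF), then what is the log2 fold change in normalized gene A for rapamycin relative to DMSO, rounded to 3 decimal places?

-3.625

gene A/REF (DMSO) = 51.51 / 180.7 = 0.28506
gene A/REF (rapamycin) = 5.970 / 258.3 = 0.023113
Fold change = 0.023113 / 0.28506 = 0.0811
log2(0.0811) = -3.6245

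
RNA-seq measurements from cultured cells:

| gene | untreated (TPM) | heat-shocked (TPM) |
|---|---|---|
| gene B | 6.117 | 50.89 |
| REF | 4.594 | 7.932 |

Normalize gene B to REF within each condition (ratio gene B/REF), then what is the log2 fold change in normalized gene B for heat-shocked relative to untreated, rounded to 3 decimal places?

2.269

gene B/REF (untreated) = 6.117 / 4.594 = 1.3315
gene B/REF (heat-shocked) = 50.89 / 7.932 = 6.4158
Fold change = 6.4158 / 1.3315 = 4.8184
log2(4.8184) = 2.2686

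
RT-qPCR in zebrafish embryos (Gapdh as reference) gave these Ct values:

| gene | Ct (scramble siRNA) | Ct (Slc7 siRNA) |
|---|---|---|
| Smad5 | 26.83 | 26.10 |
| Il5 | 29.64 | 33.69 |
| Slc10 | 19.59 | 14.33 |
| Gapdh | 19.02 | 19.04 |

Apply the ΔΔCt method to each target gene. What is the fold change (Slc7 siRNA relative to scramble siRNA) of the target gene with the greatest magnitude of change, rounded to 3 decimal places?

Smad5: ΔΔCt = (26.10−19.04) − (26.83−19.02) = 7.06 − 7.81 = -0.75; fold change = 2^0.75 = 1.682
Il5: ΔΔCt = (33.69−19.04) − (29.64−19.02) = 14.65 − 10.62 = 4.03; fold change = 2^-4.03 = 0.061
Slc10: ΔΔCt = (14.33−19.04) − (19.59−19.02) = -4.71 − 0.57 = -5.28; fold change = 2^5.28 = 38.854
Slc10 has the largest |ΔΔCt| = 5.28.

38.854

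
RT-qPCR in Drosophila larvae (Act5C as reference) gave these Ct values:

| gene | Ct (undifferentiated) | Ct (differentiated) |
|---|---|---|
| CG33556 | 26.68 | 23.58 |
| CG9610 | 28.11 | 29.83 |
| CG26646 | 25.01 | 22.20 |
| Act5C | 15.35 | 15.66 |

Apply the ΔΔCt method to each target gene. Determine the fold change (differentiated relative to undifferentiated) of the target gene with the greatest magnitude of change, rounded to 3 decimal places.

10.629

CG33556: ΔΔCt = (23.58−15.66) − (26.68−15.35) = 7.92 − 11.33 = -3.41; fold change = 2^3.41 = 10.629
CG9610: ΔΔCt = (29.83−15.66) − (28.11−15.35) = 14.17 − 12.76 = 1.41; fold change = 2^-1.41 = 0.376
CG26646: ΔΔCt = (22.20−15.66) − (25.01−15.35) = 6.54 − 9.66 = -3.12; fold change = 2^3.12 = 8.694
CG33556 has the largest |ΔΔCt| = 3.41.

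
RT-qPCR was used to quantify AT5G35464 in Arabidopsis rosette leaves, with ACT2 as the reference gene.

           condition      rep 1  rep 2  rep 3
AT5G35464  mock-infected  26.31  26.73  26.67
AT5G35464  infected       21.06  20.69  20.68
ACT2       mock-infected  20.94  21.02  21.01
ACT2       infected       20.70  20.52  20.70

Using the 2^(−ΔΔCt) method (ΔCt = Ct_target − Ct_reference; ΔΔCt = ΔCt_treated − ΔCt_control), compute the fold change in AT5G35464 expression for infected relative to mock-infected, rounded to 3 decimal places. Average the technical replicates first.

42.518

Mean Ct: AT5G35464 mock-infected 26.570; AT5G35464 infected 20.810; ACT2 mock-infected 20.990; ACT2 infected 20.640
ΔCt(mock-infected) = 26.570 − 20.990 = 5.580
ΔCt(infected) = 20.810 − 20.640 = 0.170
ΔΔCt = 0.170 − 5.580 = -5.410
Fold change = 2^(−(-5.410)) = 2^5.410 = 42.5179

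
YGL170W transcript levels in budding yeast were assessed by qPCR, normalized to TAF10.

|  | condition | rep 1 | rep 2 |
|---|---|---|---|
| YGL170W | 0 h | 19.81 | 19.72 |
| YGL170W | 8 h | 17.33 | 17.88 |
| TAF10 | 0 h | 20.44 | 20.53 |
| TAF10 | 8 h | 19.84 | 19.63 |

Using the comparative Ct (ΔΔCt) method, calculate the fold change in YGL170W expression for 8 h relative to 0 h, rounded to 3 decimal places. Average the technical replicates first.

Mean Ct: YGL170W 0 h 19.765; YGL170W 8 h 17.605; TAF10 0 h 20.485; TAF10 8 h 19.735
ΔCt(0 h) = 19.765 − 20.485 = -0.720
ΔCt(8 h) = 17.605 − 19.735 = -2.130
ΔΔCt = -2.130 − (-0.720) = -1.410
Fold change = 2^(−(-1.410)) = 2^1.410 = 2.6574

2.657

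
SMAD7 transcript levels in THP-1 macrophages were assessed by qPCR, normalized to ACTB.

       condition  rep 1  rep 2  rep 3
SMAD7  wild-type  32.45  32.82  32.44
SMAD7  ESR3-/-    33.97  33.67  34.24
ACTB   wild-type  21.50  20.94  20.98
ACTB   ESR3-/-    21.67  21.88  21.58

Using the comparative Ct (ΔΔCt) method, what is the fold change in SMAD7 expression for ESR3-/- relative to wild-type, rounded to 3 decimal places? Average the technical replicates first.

0.566

Mean Ct: SMAD7 wild-type 32.570; SMAD7 ESR3-/- 33.960; ACTB wild-type 21.140; ACTB ESR3-/- 21.710
ΔCt(wild-type) = 32.570 − 21.140 = 11.430
ΔCt(ESR3-/-) = 33.960 − 21.710 = 12.250
ΔΔCt = 12.250 − 11.430 = 0.820
Fold change = 2^(−0.820) = 0.5664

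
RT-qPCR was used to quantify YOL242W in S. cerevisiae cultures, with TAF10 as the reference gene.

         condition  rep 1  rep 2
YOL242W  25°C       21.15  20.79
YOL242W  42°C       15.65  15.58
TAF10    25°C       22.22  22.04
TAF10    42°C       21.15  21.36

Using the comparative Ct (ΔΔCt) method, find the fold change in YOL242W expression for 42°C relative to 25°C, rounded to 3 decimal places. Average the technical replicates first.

22.316

Mean Ct: YOL242W 25°C 20.970; YOL242W 42°C 15.615; TAF10 25°C 22.130; TAF10 42°C 21.255
ΔCt(25°C) = 20.970 − 22.130 = -1.160
ΔCt(42°C) = 15.615 − 21.255 = -5.640
ΔΔCt = -5.640 − (-1.160) = -4.480
Fold change = 2^(−(-4.480)) = 2^4.480 = 22.3159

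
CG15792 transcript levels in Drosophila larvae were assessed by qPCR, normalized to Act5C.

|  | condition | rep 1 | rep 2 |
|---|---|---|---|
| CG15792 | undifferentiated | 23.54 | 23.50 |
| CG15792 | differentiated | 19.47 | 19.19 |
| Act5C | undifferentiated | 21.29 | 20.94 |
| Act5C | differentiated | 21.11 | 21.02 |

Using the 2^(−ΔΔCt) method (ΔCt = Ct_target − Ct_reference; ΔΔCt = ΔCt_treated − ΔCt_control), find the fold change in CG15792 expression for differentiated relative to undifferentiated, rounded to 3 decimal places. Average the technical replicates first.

17.630

Mean Ct: CG15792 undifferentiated 23.520; CG15792 differentiated 19.330; Act5C undifferentiated 21.115; Act5C differentiated 21.065
ΔCt(undifferentiated) = 23.520 − 21.115 = 2.405
ΔCt(differentiated) = 19.330 − 21.065 = -1.735
ΔΔCt = -1.735 − 2.405 = -4.140
Fold change = 2^(−(-4.140)) = 2^4.140 = 17.6305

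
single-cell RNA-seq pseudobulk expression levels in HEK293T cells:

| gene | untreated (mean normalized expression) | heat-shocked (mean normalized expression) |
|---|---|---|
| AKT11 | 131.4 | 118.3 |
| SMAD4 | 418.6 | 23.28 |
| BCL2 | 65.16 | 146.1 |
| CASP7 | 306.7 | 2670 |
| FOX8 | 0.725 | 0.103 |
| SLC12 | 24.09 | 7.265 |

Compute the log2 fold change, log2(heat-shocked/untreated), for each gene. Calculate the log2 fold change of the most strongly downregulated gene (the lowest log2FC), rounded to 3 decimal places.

log2(118.3/131.4) = -0.152  (AKT11)
log2(23.28/418.6) = -4.168  (SMAD4)
log2(146.1/65.16) = 1.165  (BCL2)
log2(2670/306.7) = 3.122  (CASP7)
log2(0.103/0.725) = -2.815  (FOX8)
log2(7.265/24.09) = -1.729  (SLC12)
SMAD4 is most strongly downregulated.

-4.168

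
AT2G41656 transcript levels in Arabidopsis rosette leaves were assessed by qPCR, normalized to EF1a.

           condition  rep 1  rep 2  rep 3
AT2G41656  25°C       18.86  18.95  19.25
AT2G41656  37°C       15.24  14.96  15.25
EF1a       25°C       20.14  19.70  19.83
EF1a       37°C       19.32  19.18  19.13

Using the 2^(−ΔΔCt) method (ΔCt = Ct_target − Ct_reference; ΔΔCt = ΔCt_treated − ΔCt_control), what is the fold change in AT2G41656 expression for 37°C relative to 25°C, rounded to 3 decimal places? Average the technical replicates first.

Mean Ct: AT2G41656 25°C 19.020; AT2G41656 37°C 15.150; EF1a 25°C 19.890; EF1a 37°C 19.210
ΔCt(25°C) = 19.020 − 19.890 = -0.870
ΔCt(37°C) = 15.150 − 19.210 = -4.060
ΔΔCt = -4.060 − (-0.870) = -3.190
Fold change = 2^(−(-3.190)) = 2^3.190 = 9.1261

9.126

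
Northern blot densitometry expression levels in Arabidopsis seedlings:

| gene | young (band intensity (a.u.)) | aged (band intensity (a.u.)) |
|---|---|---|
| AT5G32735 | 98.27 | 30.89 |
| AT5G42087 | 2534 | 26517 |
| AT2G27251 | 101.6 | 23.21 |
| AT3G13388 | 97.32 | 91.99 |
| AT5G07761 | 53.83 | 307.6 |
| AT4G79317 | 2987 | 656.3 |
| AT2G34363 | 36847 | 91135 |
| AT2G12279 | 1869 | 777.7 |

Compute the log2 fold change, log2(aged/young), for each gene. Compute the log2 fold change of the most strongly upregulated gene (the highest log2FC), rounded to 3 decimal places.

3.387

log2(30.89/98.27) = -1.670  (AT5G32735)
log2(26517/2534) = 3.387  (AT5G42087)
log2(23.21/101.6) = -2.130  (AT2G27251)
log2(91.99/97.32) = -0.081  (AT3G13388)
log2(307.6/53.83) = 2.515  (AT5G07761)
log2(656.3/2987) = -2.186  (AT4G79317)
log2(91135/36847) = 1.306  (AT2G34363)
log2(777.7/1869) = -1.265  (AT2G12279)
AT5G42087 is most strongly upregulated.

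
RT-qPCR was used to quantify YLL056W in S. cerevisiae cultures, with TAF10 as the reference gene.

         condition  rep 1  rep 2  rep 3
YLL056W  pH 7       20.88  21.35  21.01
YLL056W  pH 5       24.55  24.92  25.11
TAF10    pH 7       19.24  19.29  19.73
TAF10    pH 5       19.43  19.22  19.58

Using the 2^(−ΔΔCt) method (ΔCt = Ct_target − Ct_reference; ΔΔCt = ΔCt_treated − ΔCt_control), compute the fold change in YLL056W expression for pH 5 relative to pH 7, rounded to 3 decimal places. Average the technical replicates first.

Mean Ct: YLL056W pH 7 21.080; YLL056W pH 5 24.860; TAF10 pH 7 19.420; TAF10 pH 5 19.410
ΔCt(pH 7) = 21.080 − 19.420 = 1.660
ΔCt(pH 5) = 24.860 − 19.410 = 5.450
ΔΔCt = 5.450 − 1.660 = 3.790
Fold change = 2^(−3.790) = 0.0723

0.072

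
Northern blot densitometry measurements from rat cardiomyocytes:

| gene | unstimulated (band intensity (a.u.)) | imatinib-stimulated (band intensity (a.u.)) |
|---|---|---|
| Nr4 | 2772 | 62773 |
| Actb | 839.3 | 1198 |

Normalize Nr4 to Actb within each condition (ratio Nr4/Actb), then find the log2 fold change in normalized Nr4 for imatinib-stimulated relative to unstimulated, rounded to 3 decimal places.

Nr4/Actb (unstimulated) = 2772 / 839.3 = 3.3028
Nr4/Actb (imatinib-stimulated) = 62773 / 1198 = 52.398
Fold change = 52.398 / 3.3028 = 15.8650
log2(15.8650) = 3.9878

3.988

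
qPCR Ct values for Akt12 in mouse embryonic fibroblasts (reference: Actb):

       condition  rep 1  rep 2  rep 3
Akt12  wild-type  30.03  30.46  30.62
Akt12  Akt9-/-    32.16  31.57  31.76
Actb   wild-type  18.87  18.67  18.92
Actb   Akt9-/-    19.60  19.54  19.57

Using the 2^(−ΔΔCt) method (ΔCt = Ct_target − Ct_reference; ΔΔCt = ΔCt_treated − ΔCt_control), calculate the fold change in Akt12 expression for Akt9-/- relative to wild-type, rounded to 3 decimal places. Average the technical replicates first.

Mean Ct: Akt12 wild-type 30.370; Akt12 Akt9-/- 31.830; Actb wild-type 18.820; Actb Akt9-/- 19.570
ΔCt(wild-type) = 30.370 − 18.820 = 11.550
ΔCt(Akt9-/-) = 31.830 − 19.570 = 12.260
ΔΔCt = 12.260 − 11.550 = 0.710
Fold change = 2^(−0.710) = 0.6113

0.611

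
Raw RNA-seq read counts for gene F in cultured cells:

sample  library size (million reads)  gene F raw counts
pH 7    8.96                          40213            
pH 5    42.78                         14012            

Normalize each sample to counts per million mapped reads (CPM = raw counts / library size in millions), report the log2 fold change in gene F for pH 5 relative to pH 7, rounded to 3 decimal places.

CPM(pH 7) = 40213 / 8.96 = 4488.0580
CPM(pH 5) = 14012 / 42.78 = 327.5362
Fold change = 327.5362 / 4488.0580 = 0.07298
log2(0.07298) = -3.7764

-3.776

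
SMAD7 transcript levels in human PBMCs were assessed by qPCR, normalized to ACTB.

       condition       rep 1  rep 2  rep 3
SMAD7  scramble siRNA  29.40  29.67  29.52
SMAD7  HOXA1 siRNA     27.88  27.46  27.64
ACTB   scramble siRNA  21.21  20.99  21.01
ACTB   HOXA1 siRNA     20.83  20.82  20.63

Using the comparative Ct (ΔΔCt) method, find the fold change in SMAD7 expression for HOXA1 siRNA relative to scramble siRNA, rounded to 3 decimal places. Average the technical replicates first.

Mean Ct: SMAD7 scramble siRNA 29.530; SMAD7 HOXA1 siRNA 27.660; ACTB scramble siRNA 21.070; ACTB HOXA1 siRNA 20.760
ΔCt(scramble siRNA) = 29.530 − 21.070 = 8.460
ΔCt(HOXA1 siRNA) = 27.660 − 20.760 = 6.900
ΔΔCt = 6.900 − 8.460 = -1.560
Fold change = 2^(−(-1.560)) = 2^1.560 = 2.9485

2.949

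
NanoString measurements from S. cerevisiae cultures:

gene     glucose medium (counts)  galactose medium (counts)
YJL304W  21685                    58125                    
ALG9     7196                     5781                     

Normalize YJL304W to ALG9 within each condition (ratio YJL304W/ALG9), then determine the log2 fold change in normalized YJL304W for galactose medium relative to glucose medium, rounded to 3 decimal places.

1.738

YJL304W/ALG9 (glucose medium) = 21685 / 7196 = 3.0135
YJL304W/ALG9 (galactose medium) = 58125 / 5781 = 10.054
Fold change = 10.054 / 3.0135 = 3.3365
log2(3.3365) = 1.7383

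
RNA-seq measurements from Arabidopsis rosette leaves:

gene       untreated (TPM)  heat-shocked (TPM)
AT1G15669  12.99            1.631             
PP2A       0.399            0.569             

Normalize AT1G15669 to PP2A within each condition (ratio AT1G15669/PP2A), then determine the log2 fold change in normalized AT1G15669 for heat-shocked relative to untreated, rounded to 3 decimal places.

AT1G15669/PP2A (untreated) = 12.99 / 0.399 = 32.556
AT1G15669/PP2A (heat-shocked) = 1.631 / 0.569 = 2.8664
Fold change = 2.8664 / 32.556 = 0.0880
log2(0.0880) = -3.5056

-3.506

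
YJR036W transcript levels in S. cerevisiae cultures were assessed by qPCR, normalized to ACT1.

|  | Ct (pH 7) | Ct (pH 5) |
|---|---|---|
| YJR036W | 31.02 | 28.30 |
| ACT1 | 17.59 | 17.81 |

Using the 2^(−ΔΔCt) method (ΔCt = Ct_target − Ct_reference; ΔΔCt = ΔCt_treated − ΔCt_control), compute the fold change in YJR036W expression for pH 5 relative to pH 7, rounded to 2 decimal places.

ΔCt(pH 7) = 31.020 − 17.590 = 13.430
ΔCt(pH 5) = 28.300 − 17.810 = 10.490
ΔΔCt = 10.490 − 13.430 = -2.940
Fold change = 2^(−(-2.940)) = 2^2.940 = 7.674

7.67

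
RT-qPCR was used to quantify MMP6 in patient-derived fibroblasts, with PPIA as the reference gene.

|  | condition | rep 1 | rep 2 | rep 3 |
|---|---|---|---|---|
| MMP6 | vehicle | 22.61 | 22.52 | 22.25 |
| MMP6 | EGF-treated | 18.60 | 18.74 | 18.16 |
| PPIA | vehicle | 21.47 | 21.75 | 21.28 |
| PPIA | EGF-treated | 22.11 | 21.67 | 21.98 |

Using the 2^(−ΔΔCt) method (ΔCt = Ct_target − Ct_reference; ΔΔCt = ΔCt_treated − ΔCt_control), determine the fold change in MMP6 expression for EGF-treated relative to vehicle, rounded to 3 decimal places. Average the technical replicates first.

20.821

Mean Ct: MMP6 vehicle 22.460; MMP6 EGF-treated 18.500; PPIA vehicle 21.500; PPIA EGF-treated 21.920
ΔCt(vehicle) = 22.460 − 21.500 = 0.960
ΔCt(EGF-treated) = 18.500 − 21.920 = -3.420
ΔΔCt = -3.420 − 0.960 = -4.380
Fold change = 2^(−(-4.380)) = 2^4.380 = 20.8215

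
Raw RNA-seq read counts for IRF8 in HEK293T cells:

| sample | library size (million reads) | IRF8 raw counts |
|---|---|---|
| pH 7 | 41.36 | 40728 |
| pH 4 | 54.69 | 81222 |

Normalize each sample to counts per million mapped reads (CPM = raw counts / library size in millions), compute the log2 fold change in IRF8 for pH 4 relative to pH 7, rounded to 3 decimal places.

CPM(pH 7) = 40728 / 41.36 = 984.7195
CPM(pH 4) = 81222 / 54.69 = 1485.1344
Fold change = 1485.1344 / 984.7195 = 1.50818
log2(1.50818) = 0.5928

0.593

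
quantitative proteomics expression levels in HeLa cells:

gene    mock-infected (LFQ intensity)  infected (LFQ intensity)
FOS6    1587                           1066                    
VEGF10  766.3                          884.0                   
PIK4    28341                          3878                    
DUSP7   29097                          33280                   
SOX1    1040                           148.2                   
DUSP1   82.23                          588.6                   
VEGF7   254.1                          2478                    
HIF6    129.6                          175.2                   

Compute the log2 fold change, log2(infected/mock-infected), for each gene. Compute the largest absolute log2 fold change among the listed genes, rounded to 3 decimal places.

log2(1066/1587) = -0.574  (FOS6)
log2(884.0/766.3) = 0.206  (VEGF10)
log2(3878/28341) = -2.870  (PIK4)
log2(33280/29097) = 0.194  (DUSP7)
log2(148.2/1040) = -2.811  (SOX1)
log2(588.6/82.23) = 2.840  (DUSP1)
log2(2478/254.1) = 3.286  (VEGF7)
log2(175.2/129.6) = 0.435  (HIF6)
The largest magnitude belongs to VEGF7.

3.286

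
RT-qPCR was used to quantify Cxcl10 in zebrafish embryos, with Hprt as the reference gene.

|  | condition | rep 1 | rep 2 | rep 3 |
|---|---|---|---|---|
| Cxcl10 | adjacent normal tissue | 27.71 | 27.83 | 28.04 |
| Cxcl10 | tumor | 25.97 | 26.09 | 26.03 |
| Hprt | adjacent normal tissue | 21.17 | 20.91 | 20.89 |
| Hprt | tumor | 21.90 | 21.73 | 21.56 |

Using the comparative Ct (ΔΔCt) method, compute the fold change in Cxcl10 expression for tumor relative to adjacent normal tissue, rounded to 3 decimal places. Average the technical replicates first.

Mean Ct: Cxcl10 adjacent normal tissue 27.860; Cxcl10 tumor 26.030; Hprt adjacent normal tissue 20.990; Hprt tumor 21.730
ΔCt(adjacent normal tissue) = 27.860 − 20.990 = 6.870
ΔCt(tumor) = 26.030 − 21.730 = 4.300
ΔΔCt = 4.300 − 6.870 = -2.570
Fold change = 2^(−(-2.570)) = 2^2.570 = 5.9381

5.938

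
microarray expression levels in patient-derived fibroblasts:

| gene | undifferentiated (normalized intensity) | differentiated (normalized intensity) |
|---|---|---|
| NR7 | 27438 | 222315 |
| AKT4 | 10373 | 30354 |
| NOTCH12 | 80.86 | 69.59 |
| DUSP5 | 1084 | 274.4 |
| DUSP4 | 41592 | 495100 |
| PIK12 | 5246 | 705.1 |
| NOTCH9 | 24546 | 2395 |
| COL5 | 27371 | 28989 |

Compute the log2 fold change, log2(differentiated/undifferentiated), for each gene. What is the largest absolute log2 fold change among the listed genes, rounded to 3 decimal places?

log2(222315/27438) = 3.018  (NR7)
log2(30354/10373) = 1.549  (AKT4)
log2(69.59/80.86) = -0.217  (NOTCH12)
log2(274.4/1084) = -1.982  (DUSP5)
log2(495100/41592) = 3.573  (DUSP4)
log2(705.1/5246) = -2.895  (PIK12)
log2(2395/24546) = -3.357  (NOTCH9)
log2(28989/27371) = 0.083  (COL5)
The largest magnitude belongs to DUSP4.

3.573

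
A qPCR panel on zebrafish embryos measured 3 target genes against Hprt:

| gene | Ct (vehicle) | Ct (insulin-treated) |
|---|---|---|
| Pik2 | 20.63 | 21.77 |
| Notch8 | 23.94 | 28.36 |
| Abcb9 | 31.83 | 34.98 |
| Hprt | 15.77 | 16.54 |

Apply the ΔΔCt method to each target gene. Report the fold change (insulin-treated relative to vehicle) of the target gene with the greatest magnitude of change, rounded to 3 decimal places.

0.080

Pik2: ΔΔCt = (21.77−16.54) − (20.63−15.77) = 5.23 − 4.86 = 0.37; fold change = 2^-0.37 = 0.774
Notch8: ΔΔCt = (28.36−16.54) − (23.94−15.77) = 11.82 − 8.17 = 3.65; fold change = 2^-3.65 = 0.080
Abcb9: ΔΔCt = (34.98−16.54) − (31.83−15.77) = 18.44 − 16.06 = 2.38; fold change = 2^-2.38 = 0.192
Notch8 has the largest |ΔΔCt| = 3.65.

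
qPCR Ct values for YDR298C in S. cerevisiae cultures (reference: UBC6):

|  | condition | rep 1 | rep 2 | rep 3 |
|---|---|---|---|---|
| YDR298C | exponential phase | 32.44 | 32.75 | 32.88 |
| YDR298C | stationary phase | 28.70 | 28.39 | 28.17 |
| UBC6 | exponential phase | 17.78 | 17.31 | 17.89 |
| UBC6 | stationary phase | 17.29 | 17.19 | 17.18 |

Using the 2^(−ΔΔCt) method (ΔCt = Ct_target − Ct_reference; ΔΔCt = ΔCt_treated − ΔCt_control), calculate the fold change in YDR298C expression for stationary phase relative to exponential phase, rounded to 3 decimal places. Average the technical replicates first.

14.221

Mean Ct: YDR298C exponential phase 32.690; YDR298C stationary phase 28.420; UBC6 exponential phase 17.660; UBC6 stationary phase 17.220
ΔCt(exponential phase) = 32.690 − 17.660 = 15.030
ΔCt(stationary phase) = 28.420 − 17.220 = 11.200
ΔΔCt = 11.200 − 15.030 = -3.830
Fold change = 2^(−(-3.830)) = 2^3.830 = 14.2215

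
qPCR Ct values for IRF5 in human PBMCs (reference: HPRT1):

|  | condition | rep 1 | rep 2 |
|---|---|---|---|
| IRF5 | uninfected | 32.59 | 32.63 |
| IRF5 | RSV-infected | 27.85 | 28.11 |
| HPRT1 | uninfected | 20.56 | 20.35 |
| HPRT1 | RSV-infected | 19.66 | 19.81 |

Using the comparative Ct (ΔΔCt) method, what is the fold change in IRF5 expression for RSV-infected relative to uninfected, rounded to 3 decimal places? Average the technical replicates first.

15.032

Mean Ct: IRF5 uninfected 32.610; IRF5 RSV-infected 27.980; HPRT1 uninfected 20.455; HPRT1 RSV-infected 19.735
ΔCt(uninfected) = 32.610 − 20.455 = 12.155
ΔCt(RSV-infected) = 27.980 − 19.735 = 8.245
ΔΔCt = 8.245 − 12.155 = -3.910
Fold change = 2^(−(-3.910)) = 2^3.910 = 15.0324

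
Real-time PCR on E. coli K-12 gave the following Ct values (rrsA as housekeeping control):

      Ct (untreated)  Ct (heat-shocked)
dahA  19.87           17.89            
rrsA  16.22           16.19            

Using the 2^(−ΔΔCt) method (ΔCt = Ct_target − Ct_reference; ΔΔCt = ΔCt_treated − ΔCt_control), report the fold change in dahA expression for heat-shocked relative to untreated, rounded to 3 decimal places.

3.864

ΔCt(untreated) = 19.870 − 16.220 = 3.650
ΔCt(heat-shocked) = 17.890 − 16.190 = 1.700
ΔΔCt = 1.700 − 3.650 = -1.950
Fold change = 2^(−(-1.950)) = 2^1.950 = 3.8637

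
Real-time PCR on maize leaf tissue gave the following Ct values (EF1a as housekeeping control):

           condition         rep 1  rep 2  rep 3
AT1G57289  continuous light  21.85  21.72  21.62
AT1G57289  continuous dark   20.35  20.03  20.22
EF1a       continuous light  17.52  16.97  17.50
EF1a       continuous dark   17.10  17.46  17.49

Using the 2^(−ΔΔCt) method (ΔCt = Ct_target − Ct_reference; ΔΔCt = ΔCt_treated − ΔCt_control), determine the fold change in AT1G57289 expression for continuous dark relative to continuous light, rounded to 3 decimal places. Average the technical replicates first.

Mean Ct: AT1G57289 continuous light 21.730; AT1G57289 continuous dark 20.200; EF1a continuous light 17.330; EF1a continuous dark 17.350
ΔCt(continuous light) = 21.730 − 17.330 = 4.400
ΔCt(continuous dark) = 20.200 − 17.350 = 2.850
ΔΔCt = 2.850 − 4.400 = -1.550
Fold change = 2^(−(-1.550)) = 2^1.550 = 2.9282

2.928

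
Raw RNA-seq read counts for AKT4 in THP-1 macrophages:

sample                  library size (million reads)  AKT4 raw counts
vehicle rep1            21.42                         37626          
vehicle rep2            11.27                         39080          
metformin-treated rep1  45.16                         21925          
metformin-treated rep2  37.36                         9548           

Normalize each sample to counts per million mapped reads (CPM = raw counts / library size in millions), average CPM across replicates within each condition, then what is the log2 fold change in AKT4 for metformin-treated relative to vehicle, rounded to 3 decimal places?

-2.818

CPM(vehicle rep1) = 37626 / 21.42 = 1756.5826
CPM(vehicle rep2) = 39080 / 11.27 = 3467.6131
CPM(metformin-treated rep1) = 21925 / 45.16 = 485.4960
CPM(metformin-treated rep2) = 9548 / 37.36 = 255.5675
mean CPM(vehicle) = 2612.0979; mean CPM(metformin-treated) = 370.5317
Fold change = 370.5317 / 2612.0979 = 0.14185
log2(0.14185) = -2.8175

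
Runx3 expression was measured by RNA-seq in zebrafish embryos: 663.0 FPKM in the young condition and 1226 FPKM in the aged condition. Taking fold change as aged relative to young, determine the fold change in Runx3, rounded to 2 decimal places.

1.85

Fold change = 1226 / 663.0 = 1.849
Runx3 is upregulated.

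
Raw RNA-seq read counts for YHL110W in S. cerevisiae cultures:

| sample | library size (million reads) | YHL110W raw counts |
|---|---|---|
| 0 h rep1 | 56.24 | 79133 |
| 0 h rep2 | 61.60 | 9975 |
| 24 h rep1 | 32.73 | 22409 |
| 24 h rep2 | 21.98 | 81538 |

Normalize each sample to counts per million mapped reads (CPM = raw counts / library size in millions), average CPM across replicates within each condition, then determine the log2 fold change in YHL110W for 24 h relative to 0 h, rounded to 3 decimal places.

1.486

CPM(0 h rep1) = 79133 / 56.24 = 1407.0590
CPM(0 h rep2) = 9975 / 61.60 = 161.9318
CPM(24 h rep1) = 22409 / 32.73 = 684.6624
CPM(24 h rep2) = 81538 / 21.98 = 3709.6451
mean CPM(0 h) = 784.4954; mean CPM(24 h) = 2197.1538
Fold change = 2197.1538 / 784.4954 = 2.80072
log2(2.80072) = 1.4858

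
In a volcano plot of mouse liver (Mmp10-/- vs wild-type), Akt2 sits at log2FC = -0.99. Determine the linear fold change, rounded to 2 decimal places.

0.50

Fold change = 2^(-0.99) = 0.503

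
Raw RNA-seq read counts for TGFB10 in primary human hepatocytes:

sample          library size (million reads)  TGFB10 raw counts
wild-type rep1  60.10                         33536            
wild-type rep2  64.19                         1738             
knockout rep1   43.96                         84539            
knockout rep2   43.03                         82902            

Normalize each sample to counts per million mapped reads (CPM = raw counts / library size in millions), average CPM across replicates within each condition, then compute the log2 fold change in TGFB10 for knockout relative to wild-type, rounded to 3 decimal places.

2.718

CPM(wild-type rep1) = 33536 / 60.10 = 558.0033
CPM(wild-type rep2) = 1738 / 64.19 = 27.0759
CPM(knockout rep1) = 84539 / 43.96 = 1923.0892
CPM(knockout rep2) = 82902 / 43.03 = 1926.6093
mean CPM(wild-type) = 292.5396; mean CPM(knockout) = 1924.8493
Fold change = 1924.8493 / 292.5396 = 6.57979
log2(6.57979) = 2.7180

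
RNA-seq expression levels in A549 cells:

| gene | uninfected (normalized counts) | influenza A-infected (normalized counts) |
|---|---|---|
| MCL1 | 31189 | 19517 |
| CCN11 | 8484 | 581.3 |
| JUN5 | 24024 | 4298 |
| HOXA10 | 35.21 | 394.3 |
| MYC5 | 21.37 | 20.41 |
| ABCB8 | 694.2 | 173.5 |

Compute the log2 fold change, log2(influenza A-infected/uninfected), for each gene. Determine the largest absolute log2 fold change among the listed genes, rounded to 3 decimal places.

3.867

log2(19517/31189) = -0.676  (MCL1)
log2(581.3/8484) = -3.867  (CCN11)
log2(4298/24024) = -2.483  (JUN5)
log2(394.3/35.21) = 3.485  (HOXA10)
log2(20.41/21.37) = -0.066  (MYC5)
log2(173.5/694.2) = -2.000  (ABCB8)
The largest magnitude belongs to CCN11.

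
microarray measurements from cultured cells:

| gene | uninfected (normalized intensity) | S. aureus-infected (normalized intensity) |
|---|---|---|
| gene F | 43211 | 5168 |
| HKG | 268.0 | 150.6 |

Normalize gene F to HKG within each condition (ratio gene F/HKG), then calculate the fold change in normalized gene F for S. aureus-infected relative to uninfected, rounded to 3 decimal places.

0.213

gene F/HKG (uninfected) = 43211 / 268.0 = 161.24
gene F/HKG (S. aureus-infected) = 5168 / 150.6 = 34.316
Fold change = 34.316 / 161.24 = 0.2128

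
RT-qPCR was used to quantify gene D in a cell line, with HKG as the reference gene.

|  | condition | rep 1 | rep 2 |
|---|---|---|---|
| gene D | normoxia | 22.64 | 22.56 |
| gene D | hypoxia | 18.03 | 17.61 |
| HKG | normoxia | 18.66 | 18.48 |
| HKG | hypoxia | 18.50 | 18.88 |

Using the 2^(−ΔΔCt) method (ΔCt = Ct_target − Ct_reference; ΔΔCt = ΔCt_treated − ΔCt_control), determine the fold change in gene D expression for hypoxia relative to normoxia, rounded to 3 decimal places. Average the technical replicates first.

29.857

Mean Ct: gene D normoxia 22.600; gene D hypoxia 17.820; HKG normoxia 18.570; HKG hypoxia 18.690
ΔCt(normoxia) = 22.600 − 18.570 = 4.030
ΔCt(hypoxia) = 17.820 − 18.690 = -0.870
ΔΔCt = -0.870 − 4.030 = -4.900
Fold change = 2^(−(-4.900)) = 2^4.900 = 29.8571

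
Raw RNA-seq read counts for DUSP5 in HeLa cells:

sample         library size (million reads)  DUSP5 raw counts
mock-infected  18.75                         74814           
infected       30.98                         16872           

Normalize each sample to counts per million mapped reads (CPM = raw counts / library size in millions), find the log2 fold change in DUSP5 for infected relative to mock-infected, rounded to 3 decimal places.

CPM(mock-infected) = 74814 / 18.75 = 3990.0800
CPM(infected) = 16872 / 30.98 = 544.6094
Fold change = 544.6094 / 3990.0800 = 0.13649
log2(0.13649) = -2.8731

-2.873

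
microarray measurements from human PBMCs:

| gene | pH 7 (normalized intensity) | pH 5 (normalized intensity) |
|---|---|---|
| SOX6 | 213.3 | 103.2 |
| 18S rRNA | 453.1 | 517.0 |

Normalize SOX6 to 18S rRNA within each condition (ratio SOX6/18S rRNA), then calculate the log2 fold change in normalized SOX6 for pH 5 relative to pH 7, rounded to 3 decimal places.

SOX6/18S rRNA (pH 7) = 213.3 / 453.1 = 0.47076
SOX6/18S rRNA (pH 5) = 103.2 / 517.0 = 0.19961
Fold change = 0.19961 / 0.47076 = 0.4240
log2(0.4240) = -1.2378

-1.238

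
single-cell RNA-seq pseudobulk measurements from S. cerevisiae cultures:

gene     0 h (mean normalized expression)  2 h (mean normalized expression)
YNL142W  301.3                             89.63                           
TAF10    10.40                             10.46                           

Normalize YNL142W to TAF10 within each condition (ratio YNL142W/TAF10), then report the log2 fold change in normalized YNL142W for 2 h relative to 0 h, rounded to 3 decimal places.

YNL142W/TAF10 (0 h) = 301.3 / 10.40 = 28.971
YNL142W/TAF10 (2 h) = 89.63 / 10.46 = 8.5688
Fold change = 8.5688 / 28.971 = 0.2958
log2(0.2958) = -1.7574

-1.757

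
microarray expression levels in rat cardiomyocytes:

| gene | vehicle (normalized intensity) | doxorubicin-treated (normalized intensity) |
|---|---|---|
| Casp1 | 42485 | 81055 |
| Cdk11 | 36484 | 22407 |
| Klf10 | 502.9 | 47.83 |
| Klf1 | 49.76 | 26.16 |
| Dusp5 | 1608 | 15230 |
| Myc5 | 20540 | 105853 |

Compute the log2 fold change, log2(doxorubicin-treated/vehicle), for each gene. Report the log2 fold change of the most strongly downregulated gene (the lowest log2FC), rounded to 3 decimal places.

log2(81055/42485) = 0.932  (Casp1)
log2(22407/36484) = -0.703  (Cdk11)
log2(47.83/502.9) = -3.394  (Klf10)
log2(26.16/49.76) = -0.928  (Klf1)
log2(15230/1608) = 3.244  (Dusp5)
log2(105853/20540) = 2.366  (Myc5)
Klf10 is most strongly downregulated.

-3.394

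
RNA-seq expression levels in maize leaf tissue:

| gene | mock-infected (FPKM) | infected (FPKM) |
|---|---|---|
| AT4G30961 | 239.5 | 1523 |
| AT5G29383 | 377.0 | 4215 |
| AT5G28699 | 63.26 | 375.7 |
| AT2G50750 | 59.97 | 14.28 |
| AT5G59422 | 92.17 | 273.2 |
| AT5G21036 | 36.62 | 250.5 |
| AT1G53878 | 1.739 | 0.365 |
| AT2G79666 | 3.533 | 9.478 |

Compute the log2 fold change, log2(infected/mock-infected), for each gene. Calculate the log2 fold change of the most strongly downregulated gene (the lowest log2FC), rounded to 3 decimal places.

log2(1523/239.5) = 2.669  (AT4G30961)
log2(4215/377.0) = 3.483  (AT5G29383)
log2(375.7/63.26) = 2.570  (AT5G28699)
log2(14.28/59.97) = -2.070  (AT2G50750)
log2(273.2/92.17) = 1.568  (AT5G59422)
log2(250.5/36.62) = 2.774  (AT5G21036)
log2(0.365/1.739) = -2.252  (AT1G53878)
log2(9.478/3.533) = 1.424  (AT2G79666)
AT1G53878 is most strongly downregulated.

-2.252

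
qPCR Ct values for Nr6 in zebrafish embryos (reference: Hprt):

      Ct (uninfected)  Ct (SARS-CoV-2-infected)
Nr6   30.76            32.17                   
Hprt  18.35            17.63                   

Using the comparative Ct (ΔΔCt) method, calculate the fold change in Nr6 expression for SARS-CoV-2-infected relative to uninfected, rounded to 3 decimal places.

0.228

ΔCt(uninfected) = 30.760 − 18.350 = 12.410
ΔCt(SARS-CoV-2-infected) = 32.170 − 17.630 = 14.540
ΔΔCt = 14.540 − 12.410 = 2.130
Fold change = 2^(−2.130) = 0.2285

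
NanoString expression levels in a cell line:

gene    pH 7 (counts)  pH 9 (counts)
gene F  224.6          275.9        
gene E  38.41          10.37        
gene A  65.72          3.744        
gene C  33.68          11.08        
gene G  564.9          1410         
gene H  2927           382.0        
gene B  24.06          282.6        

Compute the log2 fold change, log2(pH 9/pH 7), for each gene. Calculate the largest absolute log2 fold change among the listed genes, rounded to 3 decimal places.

log2(275.9/224.6) = 0.297  (gene F)
log2(10.37/38.41) = -1.889  (gene E)
log2(3.744/65.72) = -4.134  (gene A)
log2(11.08/33.68) = -1.604  (gene C)
log2(1410/564.9) = 1.320  (gene G)
log2(382.0/2927) = -2.938  (gene H)
log2(282.6/24.06) = 3.554  (gene B)
The largest magnitude belongs to gene A.

4.134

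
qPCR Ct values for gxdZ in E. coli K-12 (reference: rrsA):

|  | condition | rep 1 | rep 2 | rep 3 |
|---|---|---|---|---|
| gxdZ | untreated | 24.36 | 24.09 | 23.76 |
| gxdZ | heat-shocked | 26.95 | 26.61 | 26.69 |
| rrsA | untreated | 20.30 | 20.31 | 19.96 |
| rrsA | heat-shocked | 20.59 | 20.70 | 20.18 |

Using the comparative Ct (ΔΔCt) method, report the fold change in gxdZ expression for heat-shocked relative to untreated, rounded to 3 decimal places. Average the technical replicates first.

Mean Ct: gxdZ untreated 24.070; gxdZ heat-shocked 26.750; rrsA untreated 20.190; rrsA heat-shocked 20.490
ΔCt(untreated) = 24.070 − 20.190 = 3.880
ΔCt(heat-shocked) = 26.750 − 20.490 = 6.260
ΔΔCt = 6.260 − 3.880 = 2.380
Fold change = 2^(−2.380) = 0.1921

0.192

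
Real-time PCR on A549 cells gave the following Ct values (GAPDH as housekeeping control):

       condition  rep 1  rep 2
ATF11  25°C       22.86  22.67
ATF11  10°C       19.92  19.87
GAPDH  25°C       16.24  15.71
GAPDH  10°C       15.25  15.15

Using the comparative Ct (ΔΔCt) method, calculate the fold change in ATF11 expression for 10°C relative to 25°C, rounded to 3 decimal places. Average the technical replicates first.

4.272

Mean Ct: ATF11 25°C 22.765; ATF11 10°C 19.895; GAPDH 25°C 15.975; GAPDH 10°C 15.200
ΔCt(25°C) = 22.765 − 15.975 = 6.790
ΔCt(10°C) = 19.895 − 15.200 = 4.695
ΔΔCt = 4.695 − 6.790 = -2.095
Fold change = 2^(−(-2.095)) = 2^2.095 = 4.2723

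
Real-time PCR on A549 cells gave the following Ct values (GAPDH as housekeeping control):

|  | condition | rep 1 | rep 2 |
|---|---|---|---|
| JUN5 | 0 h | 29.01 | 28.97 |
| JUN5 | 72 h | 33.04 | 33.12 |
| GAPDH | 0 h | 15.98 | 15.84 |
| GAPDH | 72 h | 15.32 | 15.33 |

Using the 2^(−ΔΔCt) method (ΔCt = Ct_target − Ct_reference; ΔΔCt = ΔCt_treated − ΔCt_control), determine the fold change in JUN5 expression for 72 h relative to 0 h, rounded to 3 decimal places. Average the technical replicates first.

0.039

Mean Ct: JUN5 0 h 28.990; JUN5 72 h 33.080; GAPDH 0 h 15.910; GAPDH 72 h 15.325
ΔCt(0 h) = 28.990 − 15.910 = 13.080
ΔCt(72 h) = 33.080 − 15.325 = 17.755
ΔΔCt = 17.755 − 13.080 = 4.675
Fold change = 2^(−4.675) = 0.0391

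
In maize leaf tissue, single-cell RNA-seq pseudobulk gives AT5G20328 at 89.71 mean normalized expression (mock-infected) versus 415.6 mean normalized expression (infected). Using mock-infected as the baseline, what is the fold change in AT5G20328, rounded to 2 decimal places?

Fold change = 415.6 / 89.71 = 4.633
AT5G20328 is upregulated.

4.63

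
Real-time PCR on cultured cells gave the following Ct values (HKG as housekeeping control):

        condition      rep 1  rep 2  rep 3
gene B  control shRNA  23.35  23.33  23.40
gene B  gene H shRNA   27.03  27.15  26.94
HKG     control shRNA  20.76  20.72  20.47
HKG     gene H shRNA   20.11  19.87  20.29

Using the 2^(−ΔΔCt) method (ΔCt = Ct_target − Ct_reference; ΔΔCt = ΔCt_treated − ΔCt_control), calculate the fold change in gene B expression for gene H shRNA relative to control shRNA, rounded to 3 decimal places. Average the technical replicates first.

0.053

Mean Ct: gene B control shRNA 23.360; gene B gene H shRNA 27.040; HKG control shRNA 20.650; HKG gene H shRNA 20.090
ΔCt(control shRNA) = 23.360 − 20.650 = 2.710
ΔCt(gene H shRNA) = 27.040 − 20.090 = 6.950
ΔΔCt = 6.950 − 2.710 = 4.240
Fold change = 2^(−4.240) = 0.0529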